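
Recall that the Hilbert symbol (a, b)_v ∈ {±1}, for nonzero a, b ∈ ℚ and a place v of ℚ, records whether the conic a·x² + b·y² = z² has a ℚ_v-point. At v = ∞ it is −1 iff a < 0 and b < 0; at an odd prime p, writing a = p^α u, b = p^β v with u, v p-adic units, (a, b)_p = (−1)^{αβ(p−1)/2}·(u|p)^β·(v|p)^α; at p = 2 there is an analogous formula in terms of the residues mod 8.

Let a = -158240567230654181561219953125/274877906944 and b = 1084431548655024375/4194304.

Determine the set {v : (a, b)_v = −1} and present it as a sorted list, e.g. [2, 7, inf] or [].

[2, 3, 17, 29]

(a, b) ≡ (-493, 1479) mod (ℚ^×)²; places V = {2, 3, 5, 13, 17, 29, ∞}.
(a,b)_17: α=3, u≡3; β=3, v≡1 (mod 17); (3|17)=-1, (1|17)=+1; sign (−1)^0·-1^3·+1^3 = -1.
(a,b)_2: α=-38, β=-22; u≡3, v≡7 (mod 8); ε(u)ε(v)=1·1, αω(v)=-38·0, βω(u)=-22·1; sum ≡ 1  ⇒  -1.
(a,b)_29: α=5, u≡21; β=3, v≡13 (mod 29); (21|29)=-1, (13|29)=+1; sign (−1)^0·-1^3·+1^5 = -1.
(a,b)_5: α=6, u≡2; β=4, v≡1 (mod 5); (2|5)=-1, (1|5)=+1; sign (−1)^0·-1^4·+1^6 = +1.
(a,b)_3: α=6, u≡2; β=1, v≡1 (mod 3); (2|3)=-1, (1|3)=+1; sign (−1)^0·-1^1·+1^6 = -1.
(a,b)_13: α=10, u≡1; β=6, v≡1 (mod 13); (1|13)=+1, (1|13)=+1; sign (−1)^0·+1^6·+1^10 = +1.
(a,b)_∞: sgn(-493)=−, sgn(1479)=+, so +1.
|Ram(-493, 1479)| = 4, even; anisotropic at {2, 3, 17, 29}.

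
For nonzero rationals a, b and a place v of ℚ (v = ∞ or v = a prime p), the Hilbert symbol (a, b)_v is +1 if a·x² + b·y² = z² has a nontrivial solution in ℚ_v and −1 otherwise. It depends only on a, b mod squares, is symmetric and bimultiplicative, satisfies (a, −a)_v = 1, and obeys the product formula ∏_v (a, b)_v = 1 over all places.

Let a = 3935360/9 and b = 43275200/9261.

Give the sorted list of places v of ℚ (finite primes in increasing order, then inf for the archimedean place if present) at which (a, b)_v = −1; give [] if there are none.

(a, b) ≡ (61490, 567987) mod (ℚ^×)²; places V = {2, 3, 5, 7, 11, 13, 17, 37, 43, ∞}.
(a,b)_13: α=1, u≡6; β=0, v≡4 (mod 13); (6|13)=-1, (4|13)=+1; sign (−1)^0·-1^0·+1^1 = +1.
(a,b)_43: α=1, u≡40; β=1, v≡34 (mod 43); (40|43)=+1, (34|43)=-1; sign (−1)^1·+1^1·-1^1 = +1.
(a,b)_17: α=0, u≡9; β=1, v≡12 (mod 17); (9|17)=+1, (12|17)=-1; sign (−1)^0·+1^1·-1^0 = +1.
(a,b)_11: α=1, u≡2; β=0, v≡10 (mod 11); (2|11)=-1, (10|11)=-1; sign (−1)^0·-1^0·-1^1 = -1.
(a,b)_3: α=-2, u≡2; β=-3, v≡2 (mod 3); (2|3)=-1, (2|3)=-1; sign (−1)^0·-1^-3·-1^-2 = -1.
(a,b)_7: α=0, u≡1; β=-3, v≡4 (mod 7); (1|7)=+1, (4|7)=+1; sign (−1)^0·+1^-3·+1^0 = +1.
(a,b)_2: α=7, β=6; u≡1, v≡3 (mod 8); ε(u)ε(v)=0·1, αω(v)=7·1, βω(u)=6·0; sum ≡ 1  ⇒  -1.
(a,b)_∞: sgn(61490)=+, sgn(567987)=+, so +1.
(a,b)_37: α=0, u≡25; β=1, v≡33 (mod 37); (25|37)=+1, (33|37)=+1; sign (−1)^0·+1^1·+1^0 = +1.
(a,b)_5: α=1, u≡3; β=2, v≡3 (mod 5); (3|5)=-1, (3|5)=-1; sign (−1)^0·-1^2·-1^1 = -1.
|Ram(61490, 567987)| = 4, even; anisotropic at {2, 3, 5, 11}.

[2, 3, 5, 11]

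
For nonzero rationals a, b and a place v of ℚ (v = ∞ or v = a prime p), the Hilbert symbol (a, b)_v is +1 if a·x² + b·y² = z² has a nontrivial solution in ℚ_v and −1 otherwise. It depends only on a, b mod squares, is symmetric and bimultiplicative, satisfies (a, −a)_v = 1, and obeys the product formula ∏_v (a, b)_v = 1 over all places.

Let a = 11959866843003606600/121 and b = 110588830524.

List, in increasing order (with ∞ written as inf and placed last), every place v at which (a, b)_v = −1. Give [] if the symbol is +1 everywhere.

[3, 53]

Mod squares: a ≡ 7314, b ≡ 2279. Check v ∈ {∞, 2, 3, 5, 11, 23, 43, 53}.
v=53: a=53^1·(≡27), b=53^1·(≡10) mod 53; (27|53)=-1, (10|53)=+1; (−1)^{1·1·26}·(-1)^1·(+1)^1 = -1.
v=43: a=43^4·(≡6), b=43^3·(≡11) mod 43; (6|43)=+1, (11|43)=+1; (−1)^{4·3·21}·(+1)^3·(+1)^4 = +1.
v=11: a=11^-2·(≡7), b=11^0·(≡7) mod 11; (7|11)=-1, (7|11)=-1; (−1)^{-2·0·5}·(-1)^0·(-1)^-2 = +1.
v=5: a=5^2·(≡4), b=5^0·(≡4) mod 5; (4|5)=+1, (4|5)=+1; (−1)^{2·0·2}·(+1)^0·(+1)^2 = +1.
v=2: v_2(a)=3, v_2(b)=2; units ≡ 1, 7 (mod 8); ε·ε+αω+βω = 0·1+3·0+2·0 ≡ 0  ⇒  (a,b)_2 = +1.
v=23: a=23^1·(≡20), b=23^0·(≡18) mod 23; (20|23)=-1, (18|23)=+1; (−1)^{1·0·11}·(-1)^0·(+1)^1 = +1.
v=∞: 7314 > 0 and 2279 > 0  ⇒  (a,b)_∞ = +1.
v=3: a=3^15·(≡2), b=3^8·(≡2) mod 3; (2|3)=-1, (2|3)=-1; (−1)^{15·8·1}·(-1)^8·(-1)^15 = -1.
(7314, 2279 / ℚ) ramifies at {3, 53}: a division algebra.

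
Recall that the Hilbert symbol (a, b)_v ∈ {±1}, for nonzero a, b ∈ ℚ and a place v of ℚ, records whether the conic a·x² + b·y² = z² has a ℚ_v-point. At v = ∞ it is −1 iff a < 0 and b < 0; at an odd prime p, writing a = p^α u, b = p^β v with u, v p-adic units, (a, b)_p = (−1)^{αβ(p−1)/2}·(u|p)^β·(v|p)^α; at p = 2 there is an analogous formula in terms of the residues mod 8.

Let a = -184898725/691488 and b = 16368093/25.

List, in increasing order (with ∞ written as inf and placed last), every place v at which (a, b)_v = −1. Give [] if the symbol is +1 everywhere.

Mod squares: a ≡ -27962, b ≡ 6293. Check v ∈ {∞, 2, 3, 5, 7, 11, 17, 23, 29, 31, 41}.
v=7: a=7^-4·(≡3), b=7^1·(≡3) mod 7; (3|7)=-1, (3|7)=-1; (−1)^{-4·1·3}·(-1)^1·(-1)^-4 = -1.
v=2: v_2(a)=-5, v_2(b)=0; units ≡ 3, 5 (mod 8); ε·ε+αω+βω = 1·0+-5·1+0·1 ≡ 1  ⇒  (a,b)_2 = -1.
v=∞: -27962 < 0 and 6293 > 0  ⇒  (a,b)_∞ = +1.
v=41: a=41^1·(≡28), b=41^0·(≡39) mod 41; (28|41)=-1, (39|41)=+1; (−1)^{1·0·20}·(-1)^0·(+1)^1 = +1.
v=29: a=29^0·(≡7), b=29^1·(≡17) mod 29; (7|29)=+1, (17|29)=-1; (−1)^{0·1·14}·(+1)^1·(-1)^0 = +1.
v=23: a=23^2·(≡9), b=23^0·(≡14) mod 23; (9|23)=+1, (14|23)=-1; (−1)^{2·0·11}·(+1)^0·(-1)^2 = +1.
v=31: a=31^1·(≡9), b=31^1·(≡24) mod 31; (9|31)=+1, (24|31)=-1; (−1)^{1·1·15}·(+1)^1·(-1)^1 = +1.
v=5: a=5^2·(≡2), b=5^-2·(≡3) mod 5; (2|5)=-1, (3|5)=-1; (−1)^{2·-2·2}·(-1)^-2·(-1)^2 = +1.
v=3: a=3^-2·(≡1), b=3^2·(≡2) mod 3; (1|3)=+1, (2|3)=-1; (−1)^{-2·2·1}·(+1)^2·(-1)^-2 = +1.
v=11: a=11^1·(≡8), b=11^0·(≡9) mod 11; (8|11)=-1, (9|11)=+1; (−1)^{1·0·5}·(-1)^0·(+1)^1 = +1.
v=17: a=17^0·(≡11), b=17^2·(≡14) mod 17; (11|17)=-1, (14|17)=-1; (−1)^{0·2·8}·(-1)^2·(-1)^0 = +1.
(-27962, 6293 / ℚ) ramifies at {2, 7}: a division algebra.

[2, 7]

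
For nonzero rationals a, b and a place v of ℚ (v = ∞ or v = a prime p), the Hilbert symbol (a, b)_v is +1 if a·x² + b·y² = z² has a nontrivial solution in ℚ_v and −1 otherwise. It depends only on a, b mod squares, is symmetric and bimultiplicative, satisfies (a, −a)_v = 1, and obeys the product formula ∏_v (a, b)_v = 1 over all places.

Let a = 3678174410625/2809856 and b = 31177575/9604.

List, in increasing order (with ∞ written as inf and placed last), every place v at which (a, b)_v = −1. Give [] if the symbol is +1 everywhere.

(a, b) ≡ (49742, 138567) mod (ℚ^×)²; places V = {2, 3, 5, 7, 11, 13, 17, 19, ∞}.
(a,b)_5: α=4, u≡2; β=2, v≡2 (mod 5); (2|5)=-1, (2|5)=-1; sign (−1)^0·-1^2·-1^4 = +1.
(a,b)_19: α=1, u≡12; β=1, v≡1 (mod 19); (12|19)=-1, (1|19)=+1; sign (−1)^1·-1^1·+1^1 = +1.
(a,b)_11: α=3, u≡3; β=1, v≡10 (mod 11); (3|11)=+1, (10|11)=-1; sign (−1)^1·+1^1·-1^3 = +1.
(a,b)_17: α=1, u≡4; β=1, v≡2 (mod 17); (4|17)=+1, (2|17)=+1; sign (−1)^0·+1^1·+1^1 = +1.
(a,b)_13: α=2, u≡10; β=1, v≡10 (mod 13); (10|13)=+1, (10|13)=+1; sign (−1)^0·+1^1·+1^2 = +1.
(a,b)_7: α=-3, u≡4; β=-4, v≡4 (mod 7); (4|7)=+1, (4|7)=+1; sign (−1)^0·+1^-4·+1^-3 = +1.
(a,b)_∞: sgn(49742)=+, sgn(138567)=+, so +1.
(a,b)_3: α=4, u≡2; β=3, v≡1 (mod 3); (2|3)=-1, (1|3)=+1; sign (−1)^0·-1^3·+1^4 = -1.
(a,b)_2: α=-13, β=-2; u≡7, v≡7 (mod 8); ε(u)ε(v)=1·1, αω(v)=-13·0, βω(u)=-2·0; sum ≡ 1  ⇒  -1.
Ram(49742, 138567) = {2, 3}; no ℚ_2-point on the conic.

[2, 3]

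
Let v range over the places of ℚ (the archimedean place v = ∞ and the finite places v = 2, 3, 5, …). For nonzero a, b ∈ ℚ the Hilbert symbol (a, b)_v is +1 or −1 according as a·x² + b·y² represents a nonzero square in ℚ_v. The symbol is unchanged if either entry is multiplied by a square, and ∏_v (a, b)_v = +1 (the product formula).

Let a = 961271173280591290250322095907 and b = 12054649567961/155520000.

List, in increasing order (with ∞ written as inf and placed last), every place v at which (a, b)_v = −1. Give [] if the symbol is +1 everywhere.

[2, 7, 23, 29]

(a, b) ≡ (1764763, 6099502227) mod (ℚ^×)²; places V = {2, 3, 5, 7, 11, 13, 19, 23, 29, 41, 43, ∞}.
(a,b)_13: α=3, u≡8; β=1, v≡8 (mod 13); (8|13)=-1, (8|13)=-1; sign (−1)^0·-1^1·-1^3 = +1.
(a,b)_41: α=3, u≡15; β=1, v≡19 (mod 41); (15|41)=-1, (19|41)=-1; sign (−1)^0·-1^1·-1^3 = +1.
(a,b)_7: α=3, u≡1; β=3, v≡1 (mod 7); (1|7)=+1, (1|7)=+1; sign (−1)^1·+1^3·+1^3 = -1.
(a,b)_∞: sgn(1764763)=+, sgn(6099502227)=+, so +1.
(a,b)_11: α=5, u≡5; β=2, v≡5 (mod 11); (5|11)=+1, (5|11)=+1; sign (−1)^0·+1^2·+1^5 = +1.
(a,b)_43: α=3, u≡19; β=1, v≡11 (mod 43); (19|43)=-1, (11|43)=+1; sign (−1)^1·-1^1·+1^3 = +1.
(a,b)_5: α=0, u≡2; β=-4, v≡3 (mod 5); (2|5)=-1, (3|5)=-1; sign (−1)^0·-1^-4·-1^0 = +1.
(a,b)_2: α=0, β=-10; u≡3, v≡3 (mod 8); ε(u)ε(v)=1·1, αω(v)=0·1, βω(u)=-10·1; sum ≡ 1  ⇒  -1.
(a,b)_23: α=2, u≡17; β=1, v≡21 (mod 23); (17|23)=-1, (21|23)=-1; sign (−1)^0·-1^1·-1^2 = -1.
(a,b)_3: α=2, u≡1; β=-5, v≡2 (mod 3); (1|3)=+1, (2|3)=-1; sign (−1)^0·+1^-5·-1^2 = +1.
(a,b)_19: α=2, u≡17; β=1, v≡17 (mod 19); (17|19)=+1, (17|19)=+1; sign (−1)^0·+1^1·+1^2 = +1.
(a,b)_29: α=2, u≡12; β=1, v≡4 (mod 29); (12|29)=-1, (4|29)=+1; sign (−1)^0·-1^1·+1^2 = -1.
(1764763, 6099502227 / ℚ) ramifies at {2, 7, 23, 29}: a division algebra.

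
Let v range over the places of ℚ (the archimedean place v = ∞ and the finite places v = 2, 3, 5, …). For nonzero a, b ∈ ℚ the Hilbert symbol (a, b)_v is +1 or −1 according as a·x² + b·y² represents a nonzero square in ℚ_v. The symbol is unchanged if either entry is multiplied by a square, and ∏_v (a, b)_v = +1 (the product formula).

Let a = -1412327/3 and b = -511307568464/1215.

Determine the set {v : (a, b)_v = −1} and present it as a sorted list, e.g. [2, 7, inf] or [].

Mod squares: a ≡ -86469, b ≡ -80848515. Check v ∈ {∞, 2, 3, 5, 7, 11, 17, 19, 37, 41}.
v=2: v_2(a)=0, v_2(b)=4; units ≡ 3, 5 (mod 8); ε·ε+αω+βω = 1·0+0·1+4·1 ≡ 0  ⇒  (a,b)_2 = +1.
v=∞: -86469 < 0 and -80848515 < 0  ⇒  (a,b)_∞ = -1.
v=5: a=5^0·(≡1), b=5^-1·(≡2) mod 5; (1|5)=+1, (2|5)=-1; (−1)^{0·-1·2}·(+1)^-1·(-1)^0 = +1.
v=41: a=41^1·(≡25), b=41^1·(≡31) mod 41; (25|41)=+1, (31|41)=+1; (−1)^{1·1·20}·(+1)^1·(+1)^1 = +1.
v=17: a=17^0·(≡11), b=17^1·(≡7) mod 17; (11|17)=-1, (7|17)=-1; (−1)^{0·1·8}·(-1)^1·(-1)^0 = -1.
v=19: a=19^1·(≡11), b=19^1·(≡11) mod 19; (11|19)=+1, (11|19)=+1; (−1)^{1·1·9}·(+1)^1·(+1)^1 = -1.
v=11: a=11^0·(≡6), b=11^3·(≡9) mod 11; (6|11)=-1, (9|11)=+1; (−1)^{0·3·5}·(-1)^3·(+1)^0 = -1.
v=37: a=37^1·(≡29), b=37^1·(≡22) mod 37; (29|37)=-1, (22|37)=-1; (−1)^{1·1·18}·(-1)^1·(-1)^1 = +1.
v=3: a=3^-1·(≡1), b=3^-5·(≡2) mod 3; (1|3)=+1, (2|3)=-1; (−1)^{-1·-5·1}·(+1)^-5·(-1)^-1 = +1.
v=7: a=7^2·(≡1), b=7^2·(≡1) mod 7; (1|7)=+1, (1|7)=+1; (−1)^{2·2·3}·(+1)^2·(+1)^2 = +1.
|Ram(-86469, -80848515)| = 4, even; anisotropic at {11, 17, 19, ∞}.

[11, 17, 19, inf]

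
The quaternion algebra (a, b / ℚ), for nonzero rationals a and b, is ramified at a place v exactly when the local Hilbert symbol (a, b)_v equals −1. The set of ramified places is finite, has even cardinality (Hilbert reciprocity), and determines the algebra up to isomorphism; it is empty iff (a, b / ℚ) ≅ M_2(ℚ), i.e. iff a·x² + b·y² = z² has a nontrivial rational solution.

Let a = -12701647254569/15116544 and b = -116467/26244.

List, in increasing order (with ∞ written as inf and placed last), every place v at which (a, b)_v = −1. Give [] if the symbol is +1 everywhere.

(a, b) ≡ (-158249, -403) mod (ℚ^×)²; places V = {2, 3, 7, 13, 17, 31, 37, 47, ∞}.
(a,b)_∞: sgn(-158249)=−, sgn(-403)=−, so -1.
(a,b)_17: α=4, u≡13; β=2, v≡3 (mod 17); (13|17)=+1, (3|17)=-1; sign (−1)^0·+1^2·-1^4 = +1.
(a,b)_3: α=-10, u≡1; β=-8, v≡2 (mod 3); (1|3)=+1, (2|3)=-1; sign (−1)^0·+1^-8·-1^-10 = +1.
(a,b)_2: α=-8, β=-2; u≡7, v≡5 (mod 8); ε(u)ε(v)=1·0, αω(v)=-8·1, βω(u)=-2·0; sum ≡ 0  ⇒  +1.
(a,b)_31: α=2, u≡3; β=1, v≡10 (mod 31); (3|31)=-1, (10|31)=+1; sign (−1)^0·-1^1·+1^2 = -1.
(a,b)_13: α=1, u≡6; β=1, v≡5 (mod 13); (6|13)=-1, (5|13)=-1; sign (−1)^0·-1^1·-1^1 = +1.
(a,b)_37: α=1, u≡17; β=0, v≡21 (mod 37); (17|37)=-1, (21|37)=+1; sign (−1)^0·-1^0·+1^1 = +1.
(a,b)_7: α=1, u≡5; β=0, v≡6 (mod 7); (5|7)=-1, (6|7)=-1; sign (−1)^0·-1^0·-1^1 = -1.
(a,b)_47: α=1, u≡2; β=0, v≡13 (mod 47); (2|47)=+1, (13|47)=-1; sign (−1)^0·+1^0·-1^1 = -1.
(-158249, -403 / ℚ) ramifies at {7, 31, 47, ∞}: a division algebra.

[7, 31, 47, inf]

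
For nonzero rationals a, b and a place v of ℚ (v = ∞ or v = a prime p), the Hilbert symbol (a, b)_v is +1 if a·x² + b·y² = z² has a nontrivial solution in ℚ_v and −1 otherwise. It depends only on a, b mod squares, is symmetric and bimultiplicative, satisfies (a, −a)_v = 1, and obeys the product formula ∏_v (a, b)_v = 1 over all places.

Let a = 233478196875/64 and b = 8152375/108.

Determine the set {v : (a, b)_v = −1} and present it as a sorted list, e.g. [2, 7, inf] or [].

[3, 11]

Mod squares: a ≡ 35, b ≡ 165. Check v ∈ {∞, 2, 3, 5, 7, 11}.
v=7: a=7^1·(≡5), b=7^2·(≡2) mod 7; (5|7)=-1, (2|7)=+1; (−1)^{1·2·3}·(-1)^2·(+1)^1 = +1.
v=3: a=3^6·(≡2), b=3^-3·(≡1) mod 3; (2|3)=-1, (1|3)=+1; (−1)^{6·-3·1}·(-1)^-3·(+1)^6 = -1.
v=∞: 35 > 0 and 165 > 0  ⇒  (a,b)_∞ = +1.
v=11: a=11^4·(≡6), b=11^3·(≡1) mod 11; (6|11)=-1, (1|11)=+1; (−1)^{4·3·5}·(-1)^3·(+1)^4 = -1.
v=2: v_2(a)=-6, v_2(b)=-2; units ≡ 3, 5 (mod 8); ε·ε+αω+βω = 1·0+-6·1+-2·1 ≡ 0  ⇒  (a,b)_2 = +1.
v=5: a=5^5·(≡2), b=5^3·(≡3) mod 5; (2|5)=-1, (3|5)=-1; (−1)^{5·3·2}·(-1)^3·(-1)^5 = +1.
|Ram(35, 165)| = 2, even; anisotropic at {3, 11}.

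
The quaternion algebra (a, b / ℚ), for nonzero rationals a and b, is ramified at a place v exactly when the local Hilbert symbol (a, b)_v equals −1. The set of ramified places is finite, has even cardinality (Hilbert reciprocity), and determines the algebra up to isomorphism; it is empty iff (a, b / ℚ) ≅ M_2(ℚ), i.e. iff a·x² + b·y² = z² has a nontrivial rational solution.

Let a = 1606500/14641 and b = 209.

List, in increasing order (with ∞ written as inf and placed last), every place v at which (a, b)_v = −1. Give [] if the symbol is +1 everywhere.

Mod squares: a ≡ 1785, b ≡ 209. Check v ∈ {∞, 2, 3, 5, 7, 11, 17, 19}.
v=11: a=11^-4·(≡5), b=11^1·(≡8) mod 11; (5|11)=+1, (8|11)=-1; (−1)^{-4·1·5}·(+1)^1·(-1)^-4 = +1.
v=19: a=19^0·(≡8), b=19^1·(≡11) mod 19; (8|19)=-1, (11|19)=+1; (−1)^{0·1·9}·(-1)^1·(+1)^0 = -1.
v=5: a=5^3·(≡2), b=5^0·(≡4) mod 5; (2|5)=-1, (4|5)=+1; (−1)^{3·0·2}·(-1)^0·(+1)^3 = +1.
v=∞: 1785 > 0 and 209 > 0  ⇒  (a,b)_∞ = +1.
v=2: v_2(a)=2, v_2(b)=0; units ≡ 1, 1 (mod 8); ε·ε+αω+βω = 0·0+2·0+0·0 ≡ 0  ⇒  (a,b)_2 = +1.
v=3: a=3^3·(≡1), b=3^0·(≡2) mod 3; (1|3)=+1, (2|3)=-1; (−1)^{3·0·1}·(+1)^0·(-1)^3 = -1.
v=17: a=17^1·(≡12), b=17^0·(≡5) mod 17; (12|17)=-1, (5|17)=-1; (−1)^{1·0·8}·(-1)^0·(-1)^1 = -1.
v=7: a=7^1·(≡3), b=7^0·(≡6) mod 7; (3|7)=-1, (6|7)=-1; (−1)^{1·0·3}·(-1)^0·(-1)^1 = -1.
|Ram(1785, 209)| = 4, even; anisotropic at {3, 7, 17, 19}.

[3, 7, 17, 19]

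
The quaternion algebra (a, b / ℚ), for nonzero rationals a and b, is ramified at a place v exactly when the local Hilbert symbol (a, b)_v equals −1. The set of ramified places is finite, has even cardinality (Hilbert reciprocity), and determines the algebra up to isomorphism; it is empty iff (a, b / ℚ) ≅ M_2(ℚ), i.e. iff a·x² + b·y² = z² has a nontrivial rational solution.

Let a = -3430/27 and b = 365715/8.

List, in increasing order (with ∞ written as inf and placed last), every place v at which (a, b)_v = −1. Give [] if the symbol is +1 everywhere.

[5, 43]

(a, b) ≡ (-210, 9030) mod (ℚ^×)²; places V = {2, 3, 5, 7, 43, ∞}.
(a,b)_3: α=-3, u≡2; β=5, v≡1 (mod 3); (2|3)=-1, (1|3)=+1; sign (−1)^1·-1^5·+1^-3 = +1.
(a,b)_5: α=1, u≡2; β=1, v≡1 (mod 5); (2|5)=-1, (1|5)=+1; sign (−1)^0·-1^1·+1^1 = -1.
(a,b)_43: α=0, u≡37; β=1, v≡15 (mod 43); (37|43)=-1, (15|43)=+1; sign (−1)^0·-1^1·+1^0 = -1.
(a,b)_7: α=3, u≡3; β=1, v≡4 (mod 7); (3|7)=-1, (4|7)=+1; sign (−1)^1·-1^1·+1^3 = +1.
(a,b)_2: α=1, β=-3; u≡7, v≡3 (mod 8); ε(u)ε(v)=1·1, αω(v)=1·1, βω(u)=-3·0; sum ≡ 0  ⇒  +1.
(a,b)_∞: sgn(-210)=−, sgn(9030)=+, so +1.
(-210, 9030 / ℚ) ramifies at {5, 43}: a division algebra.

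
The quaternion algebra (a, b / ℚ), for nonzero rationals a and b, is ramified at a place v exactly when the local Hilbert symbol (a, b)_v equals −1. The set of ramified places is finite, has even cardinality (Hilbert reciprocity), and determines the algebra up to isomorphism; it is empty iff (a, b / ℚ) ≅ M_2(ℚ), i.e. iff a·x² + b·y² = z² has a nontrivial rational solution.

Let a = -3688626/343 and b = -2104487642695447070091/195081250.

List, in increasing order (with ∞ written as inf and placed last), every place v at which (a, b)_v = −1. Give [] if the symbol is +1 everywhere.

[2, 5, 7, inf]

(a, b) ≡ (-30702, -6630) mod (ℚ^×)²; places V = {2, 3, 5, 7, 13, 17, 29, 43, ∞}.
(a,b)_29: α=2, u≡13; β=4, v≡12 (mod 29); (13|29)=+1, (12|29)=-1; sign (−1)^0·+1^4·-1^2 = +1.
(a,b)_2: α=1, β=-1; u≡1, v≡5 (mod 8); ε(u)ε(v)=0·0, αω(v)=1·1, βω(u)=-1·0; sum ≡ 1  ⇒  -1.
(a,b)_∞: sgn(-30702)=−, sgn(-6630)=−, so -1.
(a,b)_13: α=0, u≡4; β=-1, v≡4 (mod 13); (4|13)=+1, (4|13)=+1; sign (−1)^0·+1^-1·+1^0 = +1.
(a,b)_3: α=1, u≡2; β=11, v≡1 (mod 3); (2|3)=-1, (1|3)=+1; sign (−1)^1·-1^11·+1^1 = +1.
(a,b)_43: α=1, u≡40; β=4, v≡6 (mod 43); (40|43)=+1, (6|43)=+1; sign (−1)^0·+1^4·+1^1 = +1.
(a,b)_17: α=1, u≡9; β=3, v≡16 (mod 17); (9|17)=+1, (16|17)=+1; sign (−1)^0·+1^3·+1^1 = +1.
(a,b)_7: α=-3, u≡3; β=-4, v≡5 (mod 7); (3|7)=-1, (5|7)=-1; sign (−1)^0·-1^-4·-1^-3 = -1.
(a,b)_5: α=0, u≡3; β=-5, v≡4 (mod 5); (3|5)=-1, (4|5)=+1; sign (−1)^0·-1^-5·+1^0 = -1.
Ram(-30702, -6630) = {2, 5, 7, ∞}; no ℚ_2-point on the conic.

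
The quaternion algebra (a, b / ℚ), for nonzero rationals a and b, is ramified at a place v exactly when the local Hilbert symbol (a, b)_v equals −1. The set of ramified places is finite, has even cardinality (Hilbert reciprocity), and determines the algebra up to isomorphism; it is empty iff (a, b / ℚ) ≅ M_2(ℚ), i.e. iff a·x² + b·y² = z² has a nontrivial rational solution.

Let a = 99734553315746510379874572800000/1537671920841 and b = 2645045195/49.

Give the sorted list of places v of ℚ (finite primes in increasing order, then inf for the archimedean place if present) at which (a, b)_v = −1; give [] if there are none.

(a, b) ≡ (823745, 43355) mod (ℚ^×)²; places V = {2, 3, 5, 7, 13, 19, 23, 29, ∞}.
(a,b)_7: α=-2, u≡3; β=-2, v≡2 (mod 7); (3|7)=-1, (2|7)=+1; sign (−1)^0·-1^-2·+1^-2 = +1.
(a,b)_3: α=-22, u≡2; β=0, v≡2 (mod 3); (2|3)=-1, (2|3)=-1; sign (−1)^0·-1^0·-1^-22 = +1.
(a,b)_2: α=12, β=0; u≡1, v≡3 (mod 8); ε(u)ε(v)=0·1, αω(v)=12·1, βω(u)=0·0; sum ≡ 0  ⇒  +1.
(a,b)_∞: sgn(823745)=+, sgn(43355)=+, so +1.
(a,b)_23: α=3, u≡4; β=1, v≡11 (mod 23); (4|23)=+1, (11|23)=-1; sign (−1)^1·+1^1·-1^3 = +1.
(a,b)_13: α=9, u≡4; β=3, v≡7 (mod 13); (4|13)=+1, (7|13)=-1; sign (−1)^0·+1^3·-1^9 = -1.
(a,b)_19: α=5, u≡16; β=2, v≡4 (mod 19); (16|19)=+1, (4|19)=+1; sign (−1)^0·+1^2·+1^5 = +1.
(a,b)_5: α=5, u≡1; β=1, v≡1 (mod 5); (1|5)=+1, (1|5)=+1; sign (−1)^0·+1^1·+1^5 = +1.
(a,b)_29: α=3, u≡8; β=1, v≡6 (mod 29); (8|29)=-1, (6|29)=+1; sign (−1)^0·-1^1·+1^3 = -1.
|Ram(823745, 43355)| = 2, even; anisotropic at {13, 29}.

[13, 29]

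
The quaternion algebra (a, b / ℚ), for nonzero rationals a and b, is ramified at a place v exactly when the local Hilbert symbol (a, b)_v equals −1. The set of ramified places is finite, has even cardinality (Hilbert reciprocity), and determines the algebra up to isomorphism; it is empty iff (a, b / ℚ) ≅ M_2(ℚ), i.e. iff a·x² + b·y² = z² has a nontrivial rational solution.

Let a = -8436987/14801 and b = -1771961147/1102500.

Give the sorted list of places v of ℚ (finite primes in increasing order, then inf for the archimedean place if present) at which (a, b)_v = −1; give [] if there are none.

[19, inf]

(a, b) ≡ (-123, -27683) mod (ℚ^×)²; places V = {2, 3, 5, 7, 11, 13, 19, 23, 31, 41, 43, 47, ∞}.
(a,b)_2: α=0, β=-2; u≡5, v≡5 (mod 8); ε(u)ε(v)=0·0, αω(v)=0·1, βω(u)=-2·1; sum ≡ 0  ⇒  +1.
(a,b)_41: α=-1, u≡6; β=0, v≡10 (mod 41); (6|41)=-1, (10|41)=+1; sign (−1)^0·-1^0·+1^-1 = +1.
(a,b)_43: α=2, u≡9; β=0, v≡21 (mod 43); (9|43)=+1, (21|43)=+1; sign (−1)^0·+1^0·+1^2 = +1.
(a,b)_7: α=0, u≡5; β=-2, v≡1 (mod 7); (5|7)=-1, (1|7)=+1; sign (−1)^0·-1^-2·+1^0 = +1.
(a,b)_∞: sgn(-123)=−, sgn(-27683)=−, so -1.
(a,b)_5: α=0, u≡3; β=-4, v≡2 (mod 5); (3|5)=-1, (2|5)=-1; sign (−1)^0·-1^-4·-1^0 = +1.
(a,b)_47: α=0, u≡16; β=1, v≡44 (mod 47); (16|47)=+1, (44|47)=-1; sign (−1)^0·+1^1·-1^0 = +1.
(a,b)_31: α=0, u≡18; β=1, v≡21 (mod 31); (18|31)=+1, (21|31)=-1; sign (−1)^0·+1^1·-1^0 = +1.
(a,b)_3: α=3, u≡1; β=-2, v≡1 (mod 3); (1|3)=+1, (1|3)=+1; sign (−1)^0·+1^-2·+1^3 = +1.
(a,b)_19: α=-2, u≡13; β=1, v≡17 (mod 19); (13|19)=-1, (17|19)=+1; sign (−1)^0·-1^1·+1^-2 = -1.
(a,b)_11: α=0, u≡4; β=2, v≡5 (mod 11); (4|11)=+1, (5|11)=+1; sign (−1)^0·+1^2·+1^0 = +1.
(a,b)_23: α=0, u≡22; β=2, v≡3 (mod 23); (22|23)=-1, (3|23)=+1; sign (−1)^0·-1^2·+1^0 = +1.
(a,b)_13: α=2, u≡7; β=0, v≡2 (mod 13); (7|13)=-1, (2|13)=-1; sign (−1)^0·-1^0·-1^2 = +1.
(-123, -27683 / ℚ) ramifies at {19, ∞}: a division algebra.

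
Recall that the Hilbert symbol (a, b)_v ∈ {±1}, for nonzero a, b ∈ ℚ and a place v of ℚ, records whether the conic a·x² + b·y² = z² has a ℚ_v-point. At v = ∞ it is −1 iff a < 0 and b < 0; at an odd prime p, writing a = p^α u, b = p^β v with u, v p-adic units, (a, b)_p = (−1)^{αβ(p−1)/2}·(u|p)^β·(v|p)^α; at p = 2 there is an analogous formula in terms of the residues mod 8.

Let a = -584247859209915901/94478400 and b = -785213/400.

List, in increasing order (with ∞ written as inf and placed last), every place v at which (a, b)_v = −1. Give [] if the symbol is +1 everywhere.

(a, b) ≡ (-46189, -2717) mod (ℚ^×)²; places V = {2, 3, 5, 7, 11, 13, 17, 19, ∞}.
(a,b)_17: α=3, u≡6; β=2, v≡6 (mod 17); (6|17)=-1, (6|17)=-1; sign (−1)^0·-1^2·-1^3 = -1.
(a,b)_∞: sgn(-46189)=−, sgn(-2717)=−, so -1.
(a,b)_7: α=2, u≡1; β=0, v≡5 (mod 7); (1|7)=+1, (5|7)=-1; sign (−1)^0·+1^0·-1^2 = +1.
(a,b)_13: α=3, u≡9; β=1, v≡1 (mod 13); (9|13)=+1, (1|13)=+1; sign (−1)^0·+1^1·+1^3 = +1.
(a,b)_11: α=5, u≡5; β=1, v≡10 (mod 11); (5|11)=+1, (10|11)=-1; sign (−1)^1·+1^1·-1^5 = +1.
(a,b)_3: α=-10, u≡2; β=0, v≡1 (mod 3); (2|3)=-1, (1|3)=+1; sign (−1)^0·-1^0·+1^-10 = +1.
(a,b)_5: α=-2, u≡4; β=-2, v≡2 (mod 5); (4|5)=+1, (2|5)=-1; sign (−1)^0·+1^-2·-1^-2 = +1.
(a,b)_19: α=3, u≡11; β=1, v≡17 (mod 19); (11|19)=+1, (17|19)=+1; sign (−1)^1·+1^1·+1^3 = -1.
(a,b)_2: α=-6, β=-4; u≡3, v≡3 (mod 8); ε(u)ε(v)=1·1, αω(v)=-6·1, βω(u)=-4·1; sum ≡ 1  ⇒  -1.
(-46189, -2717 / ℚ) ramifies at {2, 17, 19, ∞}: a division algebra.

[2, 17, 19, inf]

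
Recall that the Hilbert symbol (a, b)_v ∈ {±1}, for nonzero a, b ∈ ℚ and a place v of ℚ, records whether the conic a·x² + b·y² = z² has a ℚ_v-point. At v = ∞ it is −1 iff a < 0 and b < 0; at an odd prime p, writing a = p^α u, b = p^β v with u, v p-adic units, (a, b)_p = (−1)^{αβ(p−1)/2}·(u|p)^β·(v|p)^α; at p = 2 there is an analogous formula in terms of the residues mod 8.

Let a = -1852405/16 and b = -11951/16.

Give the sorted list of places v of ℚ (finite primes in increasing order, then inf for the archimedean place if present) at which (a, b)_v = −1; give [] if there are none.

Mod squares: a ≡ -1852405, b ≡ -11951. Check v ∈ {∞, 2, 5, 17, 19, 31, 37}.
v=2: v_2(a)=-4, v_2(b)=-4; units ≡ 3, 1 (mod 8); ε·ε+αω+βω = 1·0+-4·0+-4·1 ≡ 0  ⇒  (a,b)_2 = +1.
v=37: a=37^1·(≡9), b=37^1·(≡33) mod 37; (9|37)=+1, (33|37)=+1; (−1)^{1·1·18}·(+1)^1·(+1)^1 = +1.
v=5: a=5^1·(≡4), b=5^0·(≡4) mod 5; (4|5)=+1, (4|5)=+1; (−1)^{1·0·2}·(+1)^0·(+1)^1 = +1.
v=∞: -1852405 < 0 and -11951 < 0  ⇒  (a,b)_∞ = -1.
v=17: a=17^1·(≡12), b=17^1·(≡6) mod 17; (12|17)=-1, (6|17)=-1; (−1)^{1·1·8}·(-1)^1·(-1)^1 = +1.
v=19: a=19^1·(≡2), b=19^1·(≡7) mod 19; (2|19)=-1, (7|19)=+1; (−1)^{1·1·9}·(-1)^1·(+1)^1 = +1.
v=31: a=31^1·(≡26), b=31^0·(≡30) mod 31; (26|31)=-1, (30|31)=-1; (−1)^{1·0·15}·(-1)^0·(-1)^1 = -1.
Ram(-1852405, -11951) = {31, ∞}; no ℚ_31-point on the conic.

[31, inf]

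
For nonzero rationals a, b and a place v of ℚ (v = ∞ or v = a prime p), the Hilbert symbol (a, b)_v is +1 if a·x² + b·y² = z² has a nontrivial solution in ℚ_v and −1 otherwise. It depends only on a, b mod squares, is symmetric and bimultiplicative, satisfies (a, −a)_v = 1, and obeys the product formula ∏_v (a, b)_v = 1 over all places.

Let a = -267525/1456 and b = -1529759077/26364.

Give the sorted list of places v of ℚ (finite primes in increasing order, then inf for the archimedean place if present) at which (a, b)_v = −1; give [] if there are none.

[3, 7, 13, 31, 41, inf]

(a, b) ≡ (-108199, -10062507) mod (ℚ^×)²; places V = {2, 3, 5, 7, 11, 13, 29, 31, 41, ∞}.
(a,b)_31: α=0, u≡26; β=1, v≡18 (mod 31); (26|31)=-1, (18|31)=+1; sign (−1)^0·-1^1·+1^0 = -1.
(a,b)_13: α=-1, u≡10; β=-3, v≡2 (mod 13); (10|13)=+1, (2|13)=-1; sign (−1)^0·+1^-3·-1^-1 = -1.
(a,b)_2: α=-4, β=-2; u≡1, v≡5 (mod 8); ε(u)ε(v)=0·0, αω(v)=-4·1, βω(u)=-2·0; sum ≡ 0  ⇒  +1.
(a,b)_11: α=0, u≡7; β=2, v≡6 (mod 11); (7|11)=-1, (6|11)=-1; sign (−1)^0·-1^2·-1^0 = +1.
(a,b)_29: α=1, u≡14; β=1, v≡26 (mod 29); (14|29)=-1, (26|29)=-1; sign (−1)^0·-1^1·-1^1 = +1.
(a,b)_3: α=2, u≡2; β=-1, v≡2 (mod 3); (2|3)=-1, (2|3)=-1; sign (−1)^0·-1^-1·-1^2 = -1.
(a,b)_41: α=1, u≡29; β=1, v≡33 (mod 41); (29|41)=-1, (33|41)=+1; sign (−1)^0·-1^1·+1^1 = -1.
(a,b)_7: α=-1, u≡3; β=3, v≡3 (mod 7); (3|7)=-1, (3|7)=-1; sign (−1)^1·-1^3·-1^-1 = -1.
(a,b)_∞: sgn(-108199)=−, sgn(-10062507)=−, so -1.
(a,b)_5: α=2, u≡4; β=0, v≡2 (mod 5); (4|5)=+1, (2|5)=-1; sign (−1)^0·+1^0·-1^2 = +1.
(-108199, -10062507 / ℚ) ramifies at {3, 7, 13, 31, 41, ∞}: a division algebra.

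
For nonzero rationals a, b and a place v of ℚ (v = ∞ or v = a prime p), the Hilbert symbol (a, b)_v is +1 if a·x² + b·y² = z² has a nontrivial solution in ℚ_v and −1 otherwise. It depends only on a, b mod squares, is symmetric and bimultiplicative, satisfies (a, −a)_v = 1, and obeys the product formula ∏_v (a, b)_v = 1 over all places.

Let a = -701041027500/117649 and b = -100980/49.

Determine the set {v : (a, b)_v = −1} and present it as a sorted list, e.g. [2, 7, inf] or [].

(a, b) ≡ (-11, -2805) mod (ℚ^×)²; places V = {2, 3, 5, 7, 11, 17, ∞}.
(a,b)_∞: sgn(-11)=−, sgn(-2805)=−, so -1.
(a,b)_5: α=4, u≡4; β=1, v≡1 (mod 5); (4|5)=+1, (1|5)=+1; sign (−1)^0·+1^1·+1^4 = +1.
(a,b)_17: α=2, u≡3; β=1, v≡12 (mod 17); (3|17)=-1, (12|17)=-1; sign (−1)^0·-1^1·-1^2 = -1.
(a,b)_11: α=3, u≡7; β=1, v≡1 (mod 11); (7|11)=-1, (1|11)=+1; sign (−1)^1·-1^1·+1^3 = +1.
(a,b)_2: α=2, β=2; u≡5, v≡3 (mod 8); ε(u)ε(v)=0·1, αω(v)=2·1, βω(u)=2·1; sum ≡ 0  ⇒  +1.
(a,b)_3: α=6, u≡1; β=3, v≡1 (mod 3); (1|3)=+1, (1|3)=+1; sign (−1)^0·+1^3·+1^6 = +1.
(a,b)_7: α=-6, u≡5; β=-2, v≡2 (mod 7); (5|7)=-1, (2|7)=+1; sign (−1)^0·-1^-2·+1^-6 = +1.
Ram(-11, -2805) = {17, ∞}; no ℚ_17-point on the conic.

[17, inf]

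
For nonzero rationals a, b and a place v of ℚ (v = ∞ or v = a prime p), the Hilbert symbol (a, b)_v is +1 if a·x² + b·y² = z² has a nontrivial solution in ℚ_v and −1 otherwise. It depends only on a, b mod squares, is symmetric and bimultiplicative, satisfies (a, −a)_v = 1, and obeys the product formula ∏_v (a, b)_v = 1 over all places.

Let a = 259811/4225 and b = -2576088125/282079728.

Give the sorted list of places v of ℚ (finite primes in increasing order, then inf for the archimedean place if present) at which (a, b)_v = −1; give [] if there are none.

[7, 29]

Mod squares: a ≡ 899, b ≡ -203. Check v ∈ {∞, 2, 3, 5, 7, 13, 17, 23, 29, 31}.
v=17: a=17^2·(≡13), b=17^0·(≡8) mod 17; (13|17)=+1, (8|17)=+1; (−1)^{2·0·8}·(+1)^0·(+1)^2 = +1.
v=5: a=5^-2·(≡4), b=5^4·(≡3) mod 5; (4|5)=+1, (3|5)=-1; (−1)^{-2·4·2}·(+1)^4·(-1)^-2 = +1.
v=3: a=3^0·(≡2), b=3^-2·(≡1) mod 3; (2|3)=-1, (1|3)=+1; (−1)^{0·-2·1}·(-1)^-2·(+1)^0 = +1.
v=29: a=29^1·(≡26), b=29^3·(≡16) mod 29; (26|29)=-1, (16|29)=+1; (−1)^{1·3·14}·(-1)^3·(+1)^1 = -1.
v=7: a=7^0·(≡5), b=7^-1·(≡5) mod 7; (5|7)=-1, (5|7)=-1; (−1)^{0·-1·3}·(-1)^-1·(-1)^0 = -1.
v=31: a=31^1·(≡15), b=31^0·(≡1) mod 31; (15|31)=-1, (1|31)=+1; (−1)^{1·0·15}·(-1)^0·(+1)^1 = +1.
v=∞: 899 > 0 and -203 < 0  ⇒  (a,b)_∞ = +1.
v=2: v_2(a)=0, v_2(b)=-4; units ≡ 3, 5 (mod 8); ε·ε+αω+βω = 1·0+0·1+-4·1 ≡ 0  ⇒  (a,b)_2 = +1.
v=23: a=23^0·(≡16), b=23^-4·(≡3) mod 23; (16|23)=+1, (3|23)=+1; (−1)^{0·-4·11}·(+1)^-4·(+1)^0 = +1.
v=13: a=13^-2·(≡7), b=13^2·(≡8) mod 13; (7|13)=-1, (8|13)=-1; (−1)^{-2·2·6}·(-1)^2·(-1)^-2 = +1.
Ram(899, -203) = {7, 29}; no ℚ_7-point on the conic.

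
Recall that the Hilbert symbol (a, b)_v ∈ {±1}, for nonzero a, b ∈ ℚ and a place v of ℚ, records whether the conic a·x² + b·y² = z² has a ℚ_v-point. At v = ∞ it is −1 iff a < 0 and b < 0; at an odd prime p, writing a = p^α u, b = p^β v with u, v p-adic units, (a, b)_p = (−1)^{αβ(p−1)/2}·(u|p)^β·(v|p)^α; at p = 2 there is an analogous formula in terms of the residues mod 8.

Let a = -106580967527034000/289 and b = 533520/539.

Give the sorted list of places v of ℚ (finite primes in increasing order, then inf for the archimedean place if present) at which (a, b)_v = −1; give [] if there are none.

Mod squares: a ≡ -13585, b ≡ 40755. Check v ∈ {∞, 2, 3, 5, 7, 11, 13, 17, 19}.
v=2: v_2(a)=4, v_2(b)=4; units ≡ 7, 3 (mod 8); ε·ε+αω+βω = 1·1+4·1+4·0 ≡ 1  ⇒  (a,b)_2 = -1.
v=∞: -13585 < 0 and 40755 > 0  ⇒  (a,b)_∞ = +1.
v=17: a=17^-2·(≡8), b=17^0·(≡5) mod 17; (8|17)=+1, (5|17)=-1; (−1)^{-2·0·8}·(+1)^0·(-1)^-2 = +1.
v=3: a=3^8·(≡2), b=3^3·(≡1) mod 3; (2|3)=-1, (1|3)=+1; (−1)^{8·3·1}·(-1)^3·(+1)^8 = -1.
v=11: a=11^1·(≡8), b=11^-1·(≡4) mod 11; (8|11)=-1, (4|11)=+1; (−1)^{1·-1·5}·(-1)^-1·(+1)^1 = +1.
v=19: a=19^3·(≡16), b=19^1·(≡16) mod 19; (16|19)=+1, (16|19)=+1; (−1)^{3·1·9}·(+1)^1·(+1)^3 = -1.
v=7: a=7^2·(≡1), b=7^-2·(≡2) mod 7; (1|7)=+1, (2|7)=+1; (−1)^{2·-2·3}·(+1)^-2·(+1)^2 = +1.
v=5: a=5^3·(≡2), b=5^1·(≡1) mod 5; (2|5)=-1, (1|5)=+1; (−1)^{3·1·2}·(-1)^1·(+1)^3 = -1.
v=13: a=13^3·(≡2), b=13^1·(≡2) mod 13; (2|13)=-1, (2|13)=-1; (−1)^{3·1·6}·(-1)^1·(-1)^3 = +1.
Ram(-13585, 40755) = {2, 3, 5, 19}; no ℚ_2-point on the conic.

[2, 3, 5, 19]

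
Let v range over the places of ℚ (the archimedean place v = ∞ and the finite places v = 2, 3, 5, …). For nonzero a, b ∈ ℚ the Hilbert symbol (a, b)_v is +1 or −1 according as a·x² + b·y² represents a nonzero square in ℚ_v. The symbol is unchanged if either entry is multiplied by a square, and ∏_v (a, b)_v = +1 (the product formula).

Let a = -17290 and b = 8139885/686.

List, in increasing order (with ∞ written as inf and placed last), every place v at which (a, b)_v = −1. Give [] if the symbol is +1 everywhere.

Mod squares: a ≡ -17290, b ≡ 3990. Check v ∈ {∞, 2, 3, 5, 7, 13, 19}.
v=∞: -17290 < 0 and 3990 > 0  ⇒  (a,b)_∞ = +1.
v=7: a=7^1·(≡1), b=7^-3·(≡6) mod 7; (1|7)=+1, (6|7)=-1; (−1)^{1·-3·3}·(+1)^-3·(-1)^1 = +1.
v=2: v_2(a)=1, v_2(b)=-1; units ≡ 3, 3 (mod 8); ε·ε+αω+βω = 1·1+1·1+-1·1 ≡ 1  ⇒  (a,b)_2 = -1.
v=13: a=13^1·(≡9), b=13^4·(≡9) mod 13; (9|13)=+1, (9|13)=+1; (−1)^{1·4·6}·(+1)^4·(+1)^1 = +1.
v=5: a=5^1·(≡2), b=5^1·(≡2) mod 5; (2|5)=-1, (2|5)=-1; (−1)^{1·1·2}·(-1)^1·(-1)^1 = +1.
v=19: a=19^1·(≡2), b=19^1·(≡11) mod 19; (2|19)=-1, (11|19)=+1; (−1)^{1·1·9}·(-1)^1·(+1)^1 = +1.
v=3: a=3^0·(≡2), b=3^1·(≡1) mod 3; (2|3)=-1, (1|3)=+1; (−1)^{0·1·1}·(-1)^1·(+1)^0 = -1.
(-17290, 3990 / ℚ) ramifies at {2, 3}: a division algebra.

[2, 3]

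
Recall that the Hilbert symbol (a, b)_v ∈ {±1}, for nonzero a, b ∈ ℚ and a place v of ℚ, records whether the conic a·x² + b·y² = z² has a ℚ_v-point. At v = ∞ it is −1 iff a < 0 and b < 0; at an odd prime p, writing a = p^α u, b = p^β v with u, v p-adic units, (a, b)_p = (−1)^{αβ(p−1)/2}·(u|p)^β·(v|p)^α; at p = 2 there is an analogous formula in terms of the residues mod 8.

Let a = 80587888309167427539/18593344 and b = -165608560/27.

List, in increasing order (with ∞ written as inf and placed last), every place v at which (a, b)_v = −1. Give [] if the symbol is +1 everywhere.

[2, 3, 17, 19]

(a, b) ≡ (51, -107445) mod (ℚ^×)²; places V = {2, 3, 5, 7, 11, 13, 17, 19, 29, 31, 37, ∞}.
(a,b)_13: α=2, u≡1; β=1, v≡9 (mod 13); (1|13)=+1, (9|13)=+1; sign (−1)^0·+1^1·+1^2 = +1.
(a,b)_19: α=2, u≡14; β=1, v≡6 (mod 19); (14|19)=-1, (6|19)=+1; sign (−1)^0·-1^1·+1^2 = -1.
(a,b)_7: α=-4, u≡4; β=0, v≡5 (mod 7); (4|7)=+1, (5|7)=-1; sign (−1)^0·+1^0·-1^-4 = +1.
(a,b)_31: α=2, u≡9; β=0, v≡28 (mod 31); (9|31)=+1, (28|31)=+1; sign (−1)^0·+1^0·+1^2 = +1.
(a,b)_29: α=2, u≡13; β=1, v≡9 (mod 29); (13|29)=+1, (9|29)=+1; sign (−1)^0·+1^1·+1^2 = +1.
(a,b)_∞: sgn(51)=+, sgn(-107445)=−, so +1.
(a,b)_3: α=5, u≡2; β=-3, v≡2 (mod 3); (2|3)=-1, (2|3)=-1; sign (−1)^1·-1^-3·-1^5 = -1.
(a,b)_11: α=-2, u≡2; β=0, v≡3 (mod 11); (2|11)=-1, (3|11)=+1; sign (−1)^0·-1^0·+1^-2 = +1.
(a,b)_5: α=0, u≡1; β=1, v≡4 (mod 5); (1|5)=+1, (4|5)=+1; sign (−1)^0·+1^1·+1^0 = +1.
(a,b)_2: α=-6, β=4; u≡3, v≡3 (mod 8); ε(u)ε(v)=1·1, αω(v)=-6·1, βω(u)=4·1; sum ≡ 1  ⇒  -1.
(a,b)_37: α=2, u≡2; β=0, v≡26 (mod 37); (2|37)=-1, (26|37)=+1; sign (−1)^0·-1^0·+1^2 = +1.
(a,b)_17: α=3, u≡14; β=2, v≡3 (mod 17); (14|17)=-1, (3|17)=-1; sign (−1)^0·-1^2·-1^3 = -1.
|Ram(51, -107445)| = 4, even; anisotropic at {2, 3, 17, 19}.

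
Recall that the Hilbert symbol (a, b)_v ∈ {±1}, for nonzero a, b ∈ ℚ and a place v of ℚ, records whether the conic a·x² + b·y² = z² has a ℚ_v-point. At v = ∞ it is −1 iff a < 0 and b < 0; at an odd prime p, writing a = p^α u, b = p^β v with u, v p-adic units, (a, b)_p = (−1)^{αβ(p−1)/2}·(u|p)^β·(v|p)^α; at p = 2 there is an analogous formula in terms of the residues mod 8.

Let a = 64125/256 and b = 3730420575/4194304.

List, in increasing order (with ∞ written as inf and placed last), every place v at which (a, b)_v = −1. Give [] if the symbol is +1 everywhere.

(a, b) ≡ (285, 7) mod (ℚ^×)²; places V = {2, 3, 5, 7, 19, ∞}.
(a,b)_5: α=3, u≡3; β=2, v≡2 (mod 5); (3|5)=-1, (2|5)=-1; sign (−1)^0·-1^2·-1^3 = -1.
(a,b)_∞: sgn(285)=+, sgn(7)=+, so +1.
(a,b)_7: α=0, u≡3; β=1, v≡4 (mod 7); (3|7)=-1, (4|7)=+1; sign (−1)^0·-1^1·+1^0 = -1.
(a,b)_3: α=3, u≡2; β=10, v≡1 (mod 3); (2|3)=-1, (1|3)=+1; sign (−1)^0·-1^10·+1^3 = +1.
(a,b)_2: α=-8, β=-22; u≡5, v≡7 (mod 8); ε(u)ε(v)=0·1, αω(v)=-8·0, βω(u)=-22·1; sum ≡ 0  ⇒  +1.
(a,b)_19: α=1, u≡14; β=2, v≡4 (mod 19); (14|19)=-1, (4|19)=+1; sign (−1)^0·-1^2·+1^1 = +1.
(285, 7 / ℚ) ramifies at {5, 7}: a division algebra.

[5, 7]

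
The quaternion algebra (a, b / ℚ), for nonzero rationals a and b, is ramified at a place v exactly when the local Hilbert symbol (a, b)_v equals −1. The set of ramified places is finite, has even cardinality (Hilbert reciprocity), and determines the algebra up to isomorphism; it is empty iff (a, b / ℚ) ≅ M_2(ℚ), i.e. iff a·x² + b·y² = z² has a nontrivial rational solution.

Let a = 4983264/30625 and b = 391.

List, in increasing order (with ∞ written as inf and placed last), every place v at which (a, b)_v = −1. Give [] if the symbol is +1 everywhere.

(a, b) ≡ (286, 391) mod (ℚ^×)²; places V = {2, 3, 5, 7, 11, 13, 17, 23, ∞}.
(a,b)_13: α=1, u≡1; β=0, v≡1 (mod 13); (1|13)=+1, (1|13)=+1; sign (−1)^0·+1^0·+1^1 = +1.
(a,b)_23: α=0, u≡7; β=1, v≡17 (mod 23); (7|23)=-1, (17|23)=-1; sign (−1)^0·-1^1·-1^0 = -1.
(a,b)_17: α=0, u≡11; β=1, v≡6 (mod 17); (11|17)=-1, (6|17)=-1; sign (−1)^0·-1^1·-1^0 = -1.
(a,b)_5: α=-4, u≡1; β=0, v≡1 (mod 5); (1|5)=+1, (1|5)=+1; sign (−1)^0·+1^0·+1^-4 = +1.
(a,b)_3: α=2, u≡1; β=0, v≡1 (mod 3); (1|3)=+1, (1|3)=+1; sign (−1)^0·+1^0·+1^2 = +1.
(a,b)_2: α=5, β=0; u≡7, v≡7 (mod 8); ε(u)ε(v)=1·1, αω(v)=5·0, βω(u)=0·0; sum ≡ 1  ⇒  -1.
(a,b)_11: α=3, u≡4; β=0, v≡6 (mod 11); (4|11)=+1, (6|11)=-1; sign (−1)^0·+1^0·-1^3 = -1.
(a,b)_7: α=-2, u≡3; β=0, v≡6 (mod 7); (3|7)=-1, (6|7)=-1; sign (−1)^0·-1^0·-1^-2 = +1.
(a,b)_∞: sgn(286)=+, sgn(391)=+, so +1.
(286, 391 / ℚ) ramifies at {2, 11, 17, 23}: a division algebra.

[2, 11, 17, 23]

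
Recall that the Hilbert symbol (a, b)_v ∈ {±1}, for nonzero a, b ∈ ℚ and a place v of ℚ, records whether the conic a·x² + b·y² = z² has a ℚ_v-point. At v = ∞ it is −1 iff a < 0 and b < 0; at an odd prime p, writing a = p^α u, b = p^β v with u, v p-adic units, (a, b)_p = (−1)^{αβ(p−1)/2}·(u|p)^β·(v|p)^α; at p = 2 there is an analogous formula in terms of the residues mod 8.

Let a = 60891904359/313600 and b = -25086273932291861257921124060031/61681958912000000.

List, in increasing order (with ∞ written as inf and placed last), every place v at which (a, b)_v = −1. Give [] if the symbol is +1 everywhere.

Mod squares: a ≡ 1599, b ≡ -3198. Check v ∈ {∞, 2, 3, 5, 7, 11, 13, 17, 41}.
v=13: a=13^1·(≡5), b=13^3·(≡1) mod 13; (5|13)=-1, (1|13)=+1; (−1)^{1·3·6}·(-1)^3·(+1)^1 = -1.
v=7: a=7^-2·(≡3), b=7^-6·(≡2) mod 7; (3|7)=-1, (2|7)=+1; (−1)^{-2·-6·3}·(-1)^-6·(+1)^-2 = +1.
v=41: a=41^1·(≡16), b=41^3·(≡23) mod 41; (16|41)=+1, (23|41)=+1; (−1)^{1·3·20}·(+1)^3·(+1)^1 = +1.
v=5: a=5^-2·(≡1), b=5^-6·(≡3) mod 5; (1|5)=+1, (3|5)=-1; (−1)^{-2·-6·2}·(+1)^-6·(-1)^-2 = +1.
v=17: a=17^2·(≡2), b=17^6·(≡9) mod 17; (2|17)=+1, (9|17)=+1; (−1)^{2·6·8}·(+1)^6·(+1)^2 = +1.
v=2: v_2(a)=-8, v_2(b)=-25; units ≡ 7, 1 (mod 8); ε·ε+αω+βω = 1·0+-8·0+-25·0 ≡ 0  ⇒  (a,b)_2 = +1.
v=11: a=11^4·(≡9), b=11^12·(≡9) mod 11; (9|11)=+1, (9|11)=+1; (−1)^{4·12·5}·(+1)^12·(+1)^4 = +1.
v=3: a=3^3·(≡2), b=3^7·(≡2) mod 3; (2|3)=-1, (2|3)=-1; (−1)^{3·7·1}·(-1)^7·(-1)^3 = -1.
v=∞: 1599 > 0 and -3198 < 0  ⇒  (a,b)_∞ = +1.
|Ram(1599, -3198)| = 2, even; anisotropic at {3, 13}.

[3, 13]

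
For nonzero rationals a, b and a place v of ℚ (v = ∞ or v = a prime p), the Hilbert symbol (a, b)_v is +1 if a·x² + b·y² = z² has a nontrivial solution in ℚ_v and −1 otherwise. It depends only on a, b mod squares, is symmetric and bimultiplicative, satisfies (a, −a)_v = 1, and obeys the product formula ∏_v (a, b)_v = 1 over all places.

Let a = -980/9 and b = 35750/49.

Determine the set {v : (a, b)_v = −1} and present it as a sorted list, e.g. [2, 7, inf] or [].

[11, 13]

Mod squares: a ≡ -5, b ≡ 1430. Check v ∈ {∞, 2, 3, 5, 7, 11, 13}.
v=∞: -5 < 0 and 1430 > 0  ⇒  (a,b)_∞ = +1.
v=5: a=5^1·(≡1), b=5^3·(≡4) mod 5; (1|5)=+1, (4|5)=+1; (−1)^{1·3·2}·(+1)^3·(+1)^1 = +1.
v=11: a=11^0·(≡6), b=11^1·(≡1) mod 11; (6|11)=-1, (1|11)=+1; (−1)^{0·1·5}·(-1)^1·(+1)^0 = -1.
v=3: a=3^-2·(≡1), b=3^0·(≡2) mod 3; (1|3)=+1, (2|3)=-1; (−1)^{-2·0·1}·(+1)^0·(-1)^-2 = +1.
v=13: a=13^0·(≡11), b=13^1·(≡2) mod 13; (11|13)=-1, (2|13)=-1; (−1)^{0·1·6}·(-1)^1·(-1)^0 = -1.
v=2: v_2(a)=2, v_2(b)=1; units ≡ 3, 3 (mod 8); ε·ε+αω+βω = 1·1+2·1+1·1 ≡ 0  ⇒  (a,b)_2 = +1.
v=7: a=7^2·(≡4), b=7^-2·(≡1) mod 7; (4|7)=+1, (1|7)=+1; (−1)^{2·-2·3}·(+1)^-2·(+1)^2 = +1.
(-5, 1430 / ℚ) ramifies at {11, 13}: a division algebra.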